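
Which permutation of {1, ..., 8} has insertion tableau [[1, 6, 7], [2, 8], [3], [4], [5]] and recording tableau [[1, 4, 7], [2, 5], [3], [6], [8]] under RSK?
5 4 3 8 6 2 7 1

Reverse the RSK construction: for i from n down to 1, find the cell of Q containing i, remove the entry at that cell from P, and reverse-bump it up through P; the value ejected from row 1 is w(i).

Step i=8: Q has 8 at row 5, column 1; remove 5 from row 5 of P and reverse-bump: 5 enters row 4 and ejects 4; 4 enters row 3 and ejects 3; 3 enters row 2 and ejects 2; 2 enters row 1 and ejects 1. So w(8) = 1. P is now [[2, 6, 7], [3, 8], [4], [5]].
Step i=7: Q has 7 at row 1, column 3; remove that cell from P, ejecting 7. So w(7) = 7. P is now [[2, 6], [3, 8], [4], [5]].
Step i=6: Q has 6 at row 4, column 1; remove 5 from row 4 of P and reverse-bump: 5 enters row 3 and ejects 4; 4 enters row 2 and ejects 3; 3 enters row 1 and ejects 2. So w(6) = 2. P is now [[3, 6], [4, 8], [5]].
Step i=5: Q has 5 at row 2, column 2; remove 8 from row 2 of P and reverse-bump: 8 enters row 1 and ejects 6. So w(5) = 6. P is now [[3, 8], [4], [5]].
Step i=4: Q has 4 at row 1, column 2; remove that cell from P, ejecting 8. So w(4) = 8. P is now [[3], [4], [5]].
Step i=3: Q has 3 at row 3, column 1; remove 5 from row 3 of P and reverse-bump: 5 enters row 2 and ejects 4; 4 enters row 1 and ejects 3. So w(3) = 3. P is now [[4], [5]].
Step i=2: Q has 2 at row 2, column 1; remove 5 from row 2 of P and reverse-bump: 5 enters row 1 and ejects 4. So w(2) = 4. P is now [[5]].
Step i=1: Q has 1 at row 1, column 1; remove that cell from P, ejecting 5. So w(1) = 5. P is now [].

So w = 5 4 3 8 6 2 7 1.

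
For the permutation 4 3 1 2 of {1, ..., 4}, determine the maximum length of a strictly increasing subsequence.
2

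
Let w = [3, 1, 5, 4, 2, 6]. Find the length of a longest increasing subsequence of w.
3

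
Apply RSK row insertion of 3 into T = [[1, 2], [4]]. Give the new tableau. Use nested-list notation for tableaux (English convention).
3 is larger than every entry of row 1, so it is appended to row 1. The new tableau is [[1, 2, 3], [4]].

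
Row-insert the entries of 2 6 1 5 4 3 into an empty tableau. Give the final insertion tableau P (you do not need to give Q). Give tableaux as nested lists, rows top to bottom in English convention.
Insert 2: appended to row 1. P = [[2]].
Insert 6: appended to row 1. P = [[2, 6]].
Insert 1: 1 bumps 2 from row 1; 2 starts row 2. P = [[1, 6], [2]].
Insert 5: 5 bumps 6 from row 1; 6 appends to row 2. P = [[1, 5], [2, 6]].
Insert 4: 4 bumps 5 from row 1; 5 bumps 6 from row 2; 6 starts row 3. P = [[1, 4], [2, 5], [6]].
Insert 3: 3 bumps 4 from row 1; 4 bumps 5 from row 2; 5 bumps 6 from row 3; 6 starts row 4. P = [[1, 3], [2, 4], [5], [6]].

So P = [[1, 3], [2, 4], [5], [6]].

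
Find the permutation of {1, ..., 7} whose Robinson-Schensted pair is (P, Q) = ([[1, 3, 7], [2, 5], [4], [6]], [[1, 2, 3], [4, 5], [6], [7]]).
4 6 7 2 5 3 1

Reverse the RSK construction: for i from n down to 1, find the cell of Q containing i, remove the entry at that cell from P, and reverse-bump it up through P; the value ejected from row 1 is w(i).

Step i=7: Q has 7 at row 4, column 1; remove 6 from row 4 of P and reverse-bump: 6 enters row 3 and ejects 4; 4 enters row 2 and ejects 2; 2 enters row 1 and ejects 1. So w(7) = 1. P is now [[2, 3, 7], [4, 5], [6]].
Step i=6: Q has 6 at row 3, column 1; remove 6 from row 3 of P and reverse-bump: 6 enters row 2 and ejects 5; 5 enters row 1 and ejects 3. So w(6) = 3. P is now [[2, 5, 7], [4, 6]].
Step i=5: Q has 5 at row 2, column 2; remove 6 from row 2 of P and reverse-bump: 6 enters row 1 and ejects 5. So w(5) = 5. P is now [[2, 6, 7], [4]].
Step i=4: Q has 4 at row 2, column 1; remove 4 from row 2 of P and reverse-bump: 4 enters row 1 and ejects 2. So w(4) = 2. P is now [[4, 6, 7]].
Step i=3: Q has 3 at row 1, column 3; remove that cell from P, ejecting 7. So w(3) = 7. P is now [[4, 6]].
Step i=2: Q has 2 at row 1, column 2; remove that cell from P, ejecting 6. So w(2) = 6. P is now [[4]].
Step i=1: Q has 1 at row 1, column 1; remove that cell from P, ejecting 4. So w(1) = 4. P is now [].

So w = 4 6 7 2 5 3 1.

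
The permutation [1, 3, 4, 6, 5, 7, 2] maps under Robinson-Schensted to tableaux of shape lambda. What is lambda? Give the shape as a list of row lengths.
[5, 1, 1]

RSK row insertion gives P = [[1, 2, 4, 5, 7], [3], [6]], which has shape [5, 1, 1].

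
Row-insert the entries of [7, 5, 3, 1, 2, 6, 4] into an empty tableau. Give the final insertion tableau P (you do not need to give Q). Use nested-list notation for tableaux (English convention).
P = [[1, 2, 4], [3, 6], [5], [7]]

Insert 7: appended to row 1. P = [[7]].
Insert 5: 5 bumps 7 from row 1; 7 starts row 2. P = [[5], [7]].
Insert 3: 3 bumps 5 from row 1; 5 bumps 7 from row 2; 7 starts row 3. P = [[3], [5], [7]].
Insert 1: 1 bumps 3 from row 1; 3 bumps 5 from row 2; 5 bumps 7 from row 3; 7 starts row 4. P = [[1], [3], [5], [7]].
Insert 2: appended to row 1. P = [[1, 2], [3], [5], [7]].
Insert 6: appended to row 1. P = [[1, 2, 6], [3], [5], [7]].
Insert 4: 4 bumps 6 from row 1; 6 appends to row 2. P = [[1, 2, 4], [3, 6], [5], [7]].

So P = [[1, 2, 4], [3, 6], [5], [7]].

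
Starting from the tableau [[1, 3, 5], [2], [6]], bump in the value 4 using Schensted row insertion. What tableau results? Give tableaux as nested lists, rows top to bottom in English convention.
In row 1, 4 replaces 5 (the leftmost entry greater than 4); 5 is bumped to row 2. 5 is appended to row 2. The new tableau is [[1, 3, 4], [2, 5], [6]].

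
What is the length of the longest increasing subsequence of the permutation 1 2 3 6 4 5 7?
6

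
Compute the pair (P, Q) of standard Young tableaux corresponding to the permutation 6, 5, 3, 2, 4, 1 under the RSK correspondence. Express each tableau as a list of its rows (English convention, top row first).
Insert each entry of the permutation into P by Schensted row insertion, recording in Q the position of each new cell.

Insert 6: appended to row 1. P = [[6]].
Insert 5: 5 bumps 6 from row 1; 6 starts row 2. P = [[5], [6]].
Insert 3: 3 bumps 5 from row 1; 5 bumps 6 from row 2; 6 starts row 3. P = [[3], [5], [6]].
Insert 2: 2 bumps 3 from row 1; 3 bumps 5 from row 2; 5 bumps 6 from row 3; 6 starts row 4. P = [[2], [3], [5], [6]].
Insert 4: appended to row 1. P = [[2, 4], [3], [5], [6]].
Insert 1: 1 bumps 2 from row 1; 2 bumps 3 from row 2; 3 bumps 5 from row 3; 5 bumps 6 from row 4; 6 starts row 5. P = [[1, 4], [2], [3], [5], [6]].

So P = [[1, 4], [2], [3], [5], [6]], Q = [[1, 5], [2], [3], [4], [6]].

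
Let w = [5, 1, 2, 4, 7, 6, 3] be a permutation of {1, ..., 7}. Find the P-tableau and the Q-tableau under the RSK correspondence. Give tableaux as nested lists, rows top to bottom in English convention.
Insert each entry of the permutation into P by Schensted row insertion, recording in Q the position of each new cell.

Insert 5: appended to row 1. P = [[5]], Q = [[1]].
Insert 1: 1 bumps 5 from row 1; 5 starts row 2. P = [[1], [5]], Q = [[1], [2]].
Insert 2: appended to row 1. P = [[1, 2], [5]], Q = [[1, 3], [2]].
Insert 4: appended to row 1. P = [[1, 2, 4], [5]], Q = [[1, 3, 4], [2]].
Insert 7: appended to row 1. P = [[1, 2, 4, 7], [5]], Q = [[1, 3, 4, 5], [2]].
Insert 6: 6 bumps 7 from row 1; 7 appends to row 2. P = [[1, 2, 4, 6], [5, 7]], Q = [[1, 3, 4, 5], [2, 6]].
Insert 3: 3 bumps 4 from row 1; 4 bumps 5 from row 2; 5 starts row 3. P = [[1, 2, 3, 6], [4, 7], [5]], Q = [[1, 3, 4, 5], [2, 6], [7]].

So P = [[1, 2, 3, 6], [4, 7], [5]], Q = [[1, 3, 4, 5], [2, 6], [7]].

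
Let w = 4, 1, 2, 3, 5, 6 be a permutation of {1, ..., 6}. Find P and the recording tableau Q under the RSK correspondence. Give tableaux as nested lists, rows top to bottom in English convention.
P = [[1, 2, 3, 5, 6], [4]], Q = [[1, 3, 4, 5, 6], [2]]

Insert each entry of the permutation into P by Schensted row insertion, recording in Q the position of each new cell.

Insert 4: appended to row 1. P = [[4]].
Insert 1: 1 bumps 4 from row 1; 4 starts row 2. P = [[1], [4]].
Insert 2: appended to row 1. P = [[1, 2], [4]].
Insert 3: appended to row 1. P = [[1, 2, 3], [4]].
Insert 5: appended to row 1. P = [[1, 2, 3, 5], [4]].
Insert 6: appended to row 1. P = [[1, 2, 3, 5, 6], [4]].

So P = [[1, 2, 3, 5, 6], [4]], Q = [[1, 3, 4, 5, 6], [2]].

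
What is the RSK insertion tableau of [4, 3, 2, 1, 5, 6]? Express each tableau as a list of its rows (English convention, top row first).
Insert 4: appended to row 1. P = [[4]].
Insert 3: 3 bumps 4 from row 1; 4 starts row 2. P = [[3], [4]].
Insert 2: 2 bumps 3 from row 1; 3 bumps 4 from row 2; 4 starts row 3. P = [[2], [3], [4]].
Insert 1: 1 bumps 2 from row 1; 2 bumps 3 from row 2; 3 bumps 4 from row 3; 4 starts row 4. P = [[1], [2], [3], [4]].
Insert 5: appended to row 1. P = [[1, 5], [2], [3], [4]].
Insert 6: appended to row 1. P = [[1, 5, 6], [2], [3], [4]].

So P = [[1, 5, 6], [2], [3], [4]].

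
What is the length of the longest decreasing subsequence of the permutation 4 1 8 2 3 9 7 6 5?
4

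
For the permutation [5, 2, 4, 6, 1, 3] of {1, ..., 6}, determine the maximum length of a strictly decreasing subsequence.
3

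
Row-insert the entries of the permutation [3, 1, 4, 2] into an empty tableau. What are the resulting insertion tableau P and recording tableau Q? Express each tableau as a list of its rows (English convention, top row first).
P = [[1, 2], [3, 4]], Q = [[1, 3], [2, 4]]

Insert each entry of the permutation into P by Schensted row insertion, recording in Q the position of each new cell.

Insert 3: appended to row 1. P = [[3]].
Insert 1: 1 bumps 3 from row 1; 3 starts row 2. P = [[1], [3]].
Insert 4: appended to row 1. P = [[1, 4], [3]].
Insert 2: 2 bumps 4 from row 1; 4 appends to row 2. P = [[1, 2], [3, 4]].

So P = [[1, 2], [3, 4]], Q = [[1, 3], [2, 4]].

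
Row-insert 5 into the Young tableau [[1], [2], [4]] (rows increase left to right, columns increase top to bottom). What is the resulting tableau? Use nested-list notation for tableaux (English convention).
[[1, 5], [2], [4]]

5 is larger than every entry of row 1, so it is appended to row 1. The new tableau is [[1, 5], [2], [4]].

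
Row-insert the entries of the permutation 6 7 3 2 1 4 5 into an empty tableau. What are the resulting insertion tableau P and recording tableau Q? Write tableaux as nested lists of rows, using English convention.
Insert each entry of the permutation into P by Schensted row insertion, recording in Q the position of each new cell.

Insert 6: appended to row 1. P = [[6]], Q = [[1]].
Insert 7: appended to row 1. P = [[6, 7]], Q = [[1, 2]].
Insert 3: 3 bumps 6 from row 1; 6 starts row 2. P = [[3, 7], [6]], Q = [[1, 2], [3]].
Insert 2: 2 bumps 3 from row 1; 3 bumps 6 from row 2; 6 starts row 3. P = [[2, 7], [3], [6]], Q = [[1, 2], [3], [4]].
Insert 1: 1 bumps 2 from row 1; 2 bumps 3 from row 2; 3 bumps 6 from row 3; 6 starts row 4. P = [[1, 7], [2], [3], [6]], Q = [[1, 2], [3], [4], [5]].
Insert 4: 4 bumps 7 from row 1; 7 appends to row 2. P = [[1, 4], [2, 7], [3], [6]], Q = [[1, 2], [3, 6], [4], [5]].
Insert 5: appended to row 1. P = [[1, 4, 5], [2, 7], [3], [6]], Q = [[1, 2, 7], [3, 6], [4], [5]].

So P = [[1, 4, 5], [2, 7], [3], [6]], Q = [[1, 2, 7], [3, 6], [4], [5]].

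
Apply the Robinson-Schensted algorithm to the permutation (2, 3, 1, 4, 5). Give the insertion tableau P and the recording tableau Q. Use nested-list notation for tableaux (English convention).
P = [[1, 3, 4, 5], [2]], Q = [[1, 2, 4, 5], [3]]

Insert each entry of the permutation into P by Schensted row insertion, recording in Q the position of each new cell.

Insert 2: appended to row 1. P = [[2]].
Insert 3: appended to row 1. P = [[2, 3]].
Insert 1: 1 bumps 2 from row 1; 2 starts row 2. P = [[1, 3], [2]].
Insert 4: appended to row 1. P = [[1, 3, 4], [2]].
Insert 5: appended to row 1. P = [[1, 3, 4, 5], [2]].

So P = [[1, 3, 4, 5], [2]], Q = [[1, 2, 4, 5], [3]].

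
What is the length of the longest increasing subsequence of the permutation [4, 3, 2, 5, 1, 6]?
3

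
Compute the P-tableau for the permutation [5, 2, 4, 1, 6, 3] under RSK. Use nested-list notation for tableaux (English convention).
Insert 5: appended to row 1. P = [[5]].
Insert 2: 2 bumps 5 from row 1; 5 starts row 2. P = [[2], [5]].
Insert 4: appended to row 1. P = [[2, 4], [5]].
Insert 1: 1 bumps 2 from row 1; 2 bumps 5 from row 2; 5 starts row 3. P = [[1, 4], [2], [5]].
Insert 6: appended to row 1. P = [[1, 4, 6], [2], [5]].
Insert 3: 3 bumps 4 from row 1; 4 appends to row 2. P = [[1, 3, 6], [2, 4], [5]].

So P = [[1, 3, 6], [2, 4], [5]].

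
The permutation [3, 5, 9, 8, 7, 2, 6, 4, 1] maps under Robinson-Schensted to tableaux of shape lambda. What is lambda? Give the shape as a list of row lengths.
[3, 2, 1, 1, 1, 1]

RSK row insertion gives P = [[1, 4, 6], [2, 5], [3], [7], [8], [9]], which has shape [3, 2, 1, 1, 1, 1].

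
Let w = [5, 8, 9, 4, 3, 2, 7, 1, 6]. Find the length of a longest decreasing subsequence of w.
5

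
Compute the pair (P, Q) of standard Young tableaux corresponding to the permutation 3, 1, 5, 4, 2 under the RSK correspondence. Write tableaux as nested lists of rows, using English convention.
P = [[1, 2], [3, 4], [5]], Q = [[1, 3], [2, 4], [5]]

Insert each entry of the permutation into P by Schensted row insertion, recording in Q the position of each new cell.

Insert 3: appended to row 1. P = [[3]], Q = [[1]].
Insert 1: 1 bumps 3 from row 1; 3 starts row 2. P = [[1], [3]], Q = [[1], [2]].
Insert 5: appended to row 1. P = [[1, 5], [3]], Q = [[1, 3], [2]].
Insert 4: 4 bumps 5 from row 1; 5 appends to row 2. P = [[1, 4], [3, 5]], Q = [[1, 3], [2, 4]].
Insert 2: 2 bumps 4 from row 1; 4 bumps 5 from row 2; 5 starts row 3. P = [[1, 2], [3, 4], [5]], Q = [[1, 3], [2, 4], [5]].

So P = [[1, 2], [3, 4], [5]], Q = [[1, 3], [2, 4], [5]].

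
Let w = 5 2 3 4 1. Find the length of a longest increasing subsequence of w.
3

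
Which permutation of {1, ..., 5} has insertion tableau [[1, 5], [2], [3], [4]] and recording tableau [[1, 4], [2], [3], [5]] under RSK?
Reverse the RSK construction: for i from n down to 1, find the cell of Q containing i, remove the entry at that cell from P, and reverse-bump it up through P; the value ejected from row 1 is w(i).

Step i=5: Q has 5 at row 4, column 1; remove 4 from row 4 of P and reverse-bump: 4 enters row 3 and ejects 3; 3 enters row 2 and ejects 2; 2 enters row 1 and ejects 1. So w(5) = 1. P is now [[2, 5], [3], [4]].
Step i=4: Q has 4 at row 1, column 2; remove that cell from P, ejecting 5. So w(4) = 5. P is now [[2], [3], [4]].
Step i=3: Q has 3 at row 3, column 1; remove 4 from row 3 of P and reverse-bump: 4 enters row 2 and ejects 3; 3 enters row 1 and ejects 2. So w(3) = 2. P is now [[3], [4]].
Step i=2: Q has 2 at row 2, column 1; remove 4 from row 2 of P and reverse-bump: 4 enters row 1 and ejects 3. So w(2) = 3. P is now [[4]].
Step i=1: Q has 1 at row 1, column 1; remove that cell from P, ejecting 4. So w(1) = 4. P is now [].

So w = 4 3 2 5 1.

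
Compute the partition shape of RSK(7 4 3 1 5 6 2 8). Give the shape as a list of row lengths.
[4, 2, 1, 1]

Row-insert each entry into an empty tableau.

After inserting 7: P = [[7]].
After inserting 4: P = [[4], [7]].
After inserting 3: P = [[3], [4], [7]].
After inserting 1: P = [[1], [3], [4], [7]].
After inserting 5: P = [[1, 5], [3], [4], [7]].
After inserting 6: P = [[1, 5, 6], [3], [4], [7]].
After inserting 2: P = [[1, 2, 6], [3, 5], [4], [7]].
After inserting 8: P = [[1, 2, 6, 8], [3, 5], [4], [7]].

The final insertion tableau P = [[1, 2, 6, 8], [3, 5], [4], [7]] has shape [4, 2, 1, 1].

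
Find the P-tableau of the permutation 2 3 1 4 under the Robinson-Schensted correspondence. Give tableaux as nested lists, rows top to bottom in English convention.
P = [[1, 3, 4], [2]]

Insert 2: appended to row 1. P = [[2]].
Insert 3: appended to row 1. P = [[2, 3]].
Insert 1: 1 bumps 2 from row 1; 2 starts row 2. P = [[1, 3], [2]].
Insert 4: appended to row 1. P = [[1, 3, 4], [2]].

So P = [[1, 3, 4], [2]].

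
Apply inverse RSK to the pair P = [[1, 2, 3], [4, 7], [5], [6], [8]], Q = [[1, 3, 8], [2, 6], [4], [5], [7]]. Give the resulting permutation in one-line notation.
8 6 7 5 1 4 2 3

Reverse the RSK construction: for i from n down to 1, find the cell of Q containing i, remove the entry at that cell from P, and reverse-bump it up through P; the value ejected from row 1 is w(i).

Step i=8: Q has 8 at row 1, column 3; remove that cell from P, ejecting 3. So w(8) = 3. P is now [[1, 2], [4, 7], [5], [6], [8]].
Step i=7: Q has 7 at row 5, column 1; remove 8 from row 5 of P and reverse-bump: 8 enters row 4 and ejects 6; 6 enters row 3 and ejects 5; 5 enters row 2 and ejects 4; 4 enters row 1 and ejects 2. So w(7) = 2. P is now [[1, 4], [5, 7], [6], [8]].
Step i=6: Q has 6 at row 2, column 2; remove 7 from row 2 of P and reverse-bump: 7 enters row 1 and ejects 4. So w(6) = 4. P is now [[1, 7], [5], [6], [8]].
Step i=5: Q has 5 at row 4, column 1; remove 8 from row 4 of P and reverse-bump: 8 enters row 3 and ejects 6; 6 enters row 2 and ejects 5; 5 enters row 1 and ejects 1. So w(5) = 1. P is now [[5, 7], [6], [8]].
Step i=4: Q has 4 at row 3, column 1; remove 8 from row 3 of P and reverse-bump: 8 enters row 2 and ejects 6; 6 enters row 1 and ejects 5. So w(4) = 5. P is now [[6, 7], [8]].
Step i=3: Q has 3 at row 1, column 2; remove that cell from P, ejecting 7. So w(3) = 7. P is now [[6], [8]].
Step i=2: Q has 2 at row 2, column 1; remove 8 from row 2 of P and reverse-bump: 8 enters row 1 and ejects 6. So w(2) = 6. P is now [[8]].
Step i=1: Q has 1 at row 1, column 1; remove that cell from P, ejecting 8. So w(1) = 8. P is now [].

So w = 8 6 7 5 1 4 2 3.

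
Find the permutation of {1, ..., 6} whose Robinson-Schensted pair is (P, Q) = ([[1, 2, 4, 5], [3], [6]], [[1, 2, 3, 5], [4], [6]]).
1 3 6 4 5 2

Reverse RSK: for i = n, n-1, ..., 1, locate i in Q, remove the corresponding corner cell from P, and reverse-bump its entry up through P; the value ejected from row 1 is w(i).

So w = 1 3 6 4 5 2.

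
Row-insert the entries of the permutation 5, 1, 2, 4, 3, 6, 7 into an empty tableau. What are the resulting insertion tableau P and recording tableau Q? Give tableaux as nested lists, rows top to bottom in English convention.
P = [[1, 2, 3, 6, 7], [4], [5]], Q = [[1, 3, 4, 6, 7], [2], [5]]

Insert each entry of the permutation into P by Schensted row insertion, recording in Q the position of each new cell.

Insert 5: appended to row 1. P = [[5]], Q = [[1]].
Insert 1: 1 bumps 5 from row 1; 5 starts row 2. P = [[1], [5]], Q = [[1], [2]].
Insert 2: appended to row 1. P = [[1, 2], [5]], Q = [[1, 3], [2]].
Insert 4: appended to row 1. P = [[1, 2, 4], [5]], Q = [[1, 3, 4], [2]].
Insert 3: 3 bumps 4 from row 1; 4 bumps 5 from row 2; 5 starts row 3. P = [[1, 2, 3], [4], [5]], Q = [[1, 3, 4], [2], [5]].
Insert 6: appended to row 1. P = [[1, 2, 3, 6], [4], [5]], Q = [[1, 3, 4, 6], [2], [5]].
Insert 7: appended to row 1. P = [[1, 2, 3, 6, 7], [4], [5]], Q = [[1, 3, 4, 6, 7], [2], [5]].

So P = [[1, 2, 3, 6, 7], [4], [5]], Q = [[1, 3, 4, 6, 7], [2], [5]].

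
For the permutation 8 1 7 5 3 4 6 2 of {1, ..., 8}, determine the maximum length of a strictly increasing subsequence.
4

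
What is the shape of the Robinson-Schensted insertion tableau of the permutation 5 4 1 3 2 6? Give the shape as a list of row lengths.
Row-insert each entry into an empty tableau.

After inserting 5: P = [[5]].
After inserting 4: P = [[4], [5]].
After inserting 1: P = [[1], [4], [5]].
After inserting 3: P = [[1, 3], [4], [5]].
After inserting 2: P = [[1, 2], [3], [4], [5]].
After inserting 6: P = [[1, 2, 6], [3], [4], [5]].

The final insertion tableau P = [[1, 2, 6], [3], [4], [5]] has shape [3, 1, 1, 1].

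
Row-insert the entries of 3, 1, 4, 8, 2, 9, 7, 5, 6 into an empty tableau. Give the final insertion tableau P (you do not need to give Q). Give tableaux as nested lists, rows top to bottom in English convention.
P = [[1, 2, 5, 6], [3, 4, 7, 9], [8]]

Insert 3: appended to row 1. P = [[3]].
Insert 1: 1 bumps 3 from row 1; 3 starts row 2. P = [[1], [3]].
Insert 4: appended to row 1. P = [[1, 4], [3]].
Insert 8: appended to row 1. P = [[1, 4, 8], [3]].
Insert 2: 2 bumps 4 from row 1; 4 appends to row 2. P = [[1, 2, 8], [3, 4]].
Insert 9: appended to row 1. P = [[1, 2, 8, 9], [3, 4]].
Insert 7: 7 bumps 8 from row 1; 8 appends to row 2. P = [[1, 2, 7, 9], [3, 4, 8]].
Insert 5: 5 bumps 7 from row 1; 7 bumps 8 from row 2; 8 starts row 3. P = [[1, 2, 5, 9], [3, 4, 7], [8]].
Insert 6: 6 bumps 9 from row 1; 9 appends to row 2. P = [[1, 2, 5, 6], [3, 4, 7, 9], [8]].

So P = [[1, 2, 5, 6], [3, 4, 7, 9], [8]].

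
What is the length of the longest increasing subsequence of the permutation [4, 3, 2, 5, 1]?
2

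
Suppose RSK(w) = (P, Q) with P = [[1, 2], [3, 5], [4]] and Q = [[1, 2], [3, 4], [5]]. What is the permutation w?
4 5 1 3 2

Reverse RSK: for i = n, n-1, ..., 1, locate i in Q, remove the corresponding corner cell from P, and reverse-bump its entry up through P; the value ejected from row 1 is w(i).

So w = 4 5 1 3 2.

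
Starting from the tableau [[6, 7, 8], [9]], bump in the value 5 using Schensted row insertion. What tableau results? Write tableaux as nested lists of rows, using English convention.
In row 1, 5 replaces 6 (the leftmost entry greater than 5); 6 is bumped to row 2. In row 2, 6 replaces 9 (the leftmost entry greater than 6); 9 is bumped to row 3. 9 starts a new row 3. The new tableau is [[5, 7, 8], [6], [9]].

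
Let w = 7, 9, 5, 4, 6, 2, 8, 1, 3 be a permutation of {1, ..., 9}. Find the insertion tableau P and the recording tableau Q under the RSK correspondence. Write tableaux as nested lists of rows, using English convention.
P = [[1, 3, 8], [2, 6], [4, 9], [5], [7]], Q = [[1, 2, 7], [3, 5], [4, 9], [6], [8]]

Insert each entry of the permutation into P by Schensted row insertion, recording in Q the position of each new cell.

After inserting 7: P = [[7]].
After inserting 9: P = [[7, 9]].
After inserting 5: P = [[5, 9], [7]].
After inserting 4: P = [[4, 9], [5], [7]].
After inserting 6: P = [[4, 6], [5, 9], [7]].
After inserting 2: P = [[2, 6], [4, 9], [5], [7]].
After inserting 8: P = [[2, 6, 8], [4, 9], [5], [7]].
After inserting 1: P = [[1, 6, 8], [2, 9], [4], [5], [7]].
After inserting 3: P = [[1, 3, 8], [2, 6], [4, 9], [5], [7]].

So P = [[1, 3, 8], [2, 6], [4, 9], [5], [7]], Q = [[1, 2, 7], [3, 5], [4, 9], [6], [8]].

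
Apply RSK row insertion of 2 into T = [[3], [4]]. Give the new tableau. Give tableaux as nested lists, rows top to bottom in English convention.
[[2], [3], [4]]

In row 1, 2 replaces 3 (the leftmost entry greater than 2); 3 is bumped to row 2. In row 2, 3 replaces 4 (the leftmost entry greater than 3); 4 is bumped to row 3. 4 starts a new row 3. The new tableau is [[2], [3], [4]].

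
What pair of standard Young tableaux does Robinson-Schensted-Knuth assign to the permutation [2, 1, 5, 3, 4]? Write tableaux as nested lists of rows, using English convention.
P = [[1, 3, 4], [2, 5]], Q = [[1, 3, 5], [2, 4]]

Insert each entry of the permutation into P by Schensted row insertion, recording in Q the position of each new cell.

Insert 2: appended to row 1. P = [[2]].
Insert 1: 1 bumps 2 from row 1; 2 starts row 2. P = [[1], [2]].
Insert 5: appended to row 1. P = [[1, 5], [2]].
Insert 3: 3 bumps 5 from row 1; 5 appends to row 2. P = [[1, 3], [2, 5]].
Insert 4: appended to row 1. P = [[1, 3, 4], [2, 5]].

So P = [[1, 3, 4], [2, 5]], Q = [[1, 3, 5], [2, 4]].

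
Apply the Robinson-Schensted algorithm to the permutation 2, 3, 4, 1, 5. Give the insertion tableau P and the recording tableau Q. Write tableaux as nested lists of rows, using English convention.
P = [[1, 3, 4, 5], [2]], Q = [[1, 2, 3, 5], [4]]

Insert each entry of the permutation into P by Schensted row insertion, recording in Q the position of each new cell.

Insert 2: appended to row 1. P = [[2]].
Insert 3: appended to row 1. P = [[2, 3]].
Insert 4: appended to row 1. P = [[2, 3, 4]].
Insert 1: 1 bumps 2 from row 1; 2 starts row 2. P = [[1, 3, 4], [2]].
Insert 5: appended to row 1. P = [[1, 3, 4, 5], [2]].

So P = [[1, 3, 4, 5], [2]], Q = [[1, 2, 3, 5], [4]].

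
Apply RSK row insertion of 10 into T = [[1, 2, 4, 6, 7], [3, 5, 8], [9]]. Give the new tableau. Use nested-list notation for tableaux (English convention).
10 is larger than every entry of row 1, so it is appended to row 1. The new tableau is [[1, 2, 4, 6, 7, 10], [3, 5, 8], [9]].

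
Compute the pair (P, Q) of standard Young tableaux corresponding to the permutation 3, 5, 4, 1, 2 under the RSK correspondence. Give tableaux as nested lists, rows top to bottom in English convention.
P = [[1, 2], [3, 4], [5]], Q = [[1, 2], [3, 5], [4]]

Insert each entry of the permutation into P by Schensted row insertion, recording in Q the position of each new cell.

Insert 3: appended to row 1. P = [[3]].
Insert 5: appended to row 1. P = [[3, 5]].
Insert 4: 4 bumps 5 from row 1; 5 starts row 2. P = [[3, 4], [5]].
Insert 1: 1 bumps 3 from row 1; 3 bumps 5 from row 2; 5 starts row 3. P = [[1, 4], [3], [5]].
Insert 2: 2 bumps 4 from row 1; 4 appends to row 2. P = [[1, 2], [3, 4], [5]].

So P = [[1, 2], [3, 4], [5]], Q = [[1, 2], [3, 5], [4]].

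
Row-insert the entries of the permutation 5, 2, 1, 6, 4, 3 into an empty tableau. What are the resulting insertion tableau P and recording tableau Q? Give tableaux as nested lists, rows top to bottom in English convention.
Insert each entry of the permutation into P by Schensted row insertion, recording in Q the position of each new cell.

After inserting 5: P = [[5]].
After inserting 2: P = [[2], [5]].
After inserting 1: P = [[1], [2], [5]].
After inserting 6: P = [[1, 6], [2], [5]].
After inserting 4: P = [[1, 4], [2, 6], [5]].
After inserting 3: P = [[1, 3], [2, 4], [5, 6]].

So P = [[1, 3], [2, 4], [5, 6]], Q = [[1, 4], [2, 5], [3, 6]].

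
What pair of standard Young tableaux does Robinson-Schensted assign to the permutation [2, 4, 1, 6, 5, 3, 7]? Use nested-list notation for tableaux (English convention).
Insert each entry of the permutation into P by Schensted row insertion, recording in Q the position of each new cell.

Insert 2: appended to row 1. P = [[2]].
Insert 4: appended to row 1. P = [[2, 4]].
Insert 1: 1 bumps 2 from row 1; 2 starts row 2. P = [[1, 4], [2]].
Insert 6: appended to row 1. P = [[1, 4, 6], [2]].
Insert 5: 5 bumps 6 from row 1; 6 appends to row 2. P = [[1, 4, 5], [2, 6]].
Insert 3: 3 bumps 4 from row 1; 4 bumps 6 from row 2; 6 starts row 3. P = [[1, 3, 5], [2, 4], [6]].
Insert 7: appended to row 1. P = [[1, 3, 5, 7], [2, 4], [6]].

So P = [[1, 3, 5, 7], [2, 4], [6]], Q = [[1, 2, 4, 7], [3, 5], [6]].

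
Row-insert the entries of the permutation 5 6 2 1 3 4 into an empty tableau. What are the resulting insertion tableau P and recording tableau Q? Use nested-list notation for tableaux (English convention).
Insert each entry of the permutation into P by Schensted row insertion, recording in Q the position of each new cell.

Insert 5: appended to row 1. P = [[5]].
Insert 6: appended to row 1. P = [[5, 6]].
Insert 2: 2 bumps 5 from row 1; 5 starts row 2. P = [[2, 6], [5]].
Insert 1: 1 bumps 2 from row 1; 2 bumps 5 from row 2; 5 starts row 3. P = [[1, 6], [2], [5]].
Insert 3: 3 bumps 6 from row 1; 6 appends to row 2. P = [[1, 3], [2, 6], [5]].
Insert 4: appended to row 1. P = [[1, 3, 4], [2, 6], [5]].

So P = [[1, 3, 4], [2, 6], [5]], Q = [[1, 2, 6], [3, 5], [4]].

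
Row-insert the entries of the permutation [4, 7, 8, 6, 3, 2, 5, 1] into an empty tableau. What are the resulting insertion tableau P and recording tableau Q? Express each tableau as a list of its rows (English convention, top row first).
Insert each entry of the permutation into P by Schensted row insertion, recording in Q the position of each new cell.

Insert 4: appended to row 1. P = [[4]].
Insert 7: appended to row 1. P = [[4, 7]].
Insert 8: appended to row 1. P = [[4, 7, 8]].
Insert 6: 6 bumps 7 from row 1; 7 starts row 2. P = [[4, 6, 8], [7]].
Insert 3: 3 bumps 4 from row 1; 4 bumps 7 from row 2; 7 starts row 3. P = [[3, 6, 8], [4], [7]].
Insert 2: 2 bumps 3 from row 1; 3 bumps 4 from row 2; 4 bumps 7 from row 3; 7 starts row 4. P = [[2, 6, 8], [3], [4], [7]].
Insert 5: 5 bumps 6 from row 1; 6 appends to row 2. P = [[2, 5, 8], [3, 6], [4], [7]].
Insert 1: 1 bumps 2 from row 1; 2 bumps 3 from row 2; 3 bumps 4 from row 3; 4 bumps 7 from row 4; 7 starts row 5. P = [[1, 5, 8], [2, 6], [3], [4], [7]].

So P = [[1, 5, 8], [2, 6], [3], [4], [7]], Q = [[1, 2, 3], [4, 7], [5], [6], [8]].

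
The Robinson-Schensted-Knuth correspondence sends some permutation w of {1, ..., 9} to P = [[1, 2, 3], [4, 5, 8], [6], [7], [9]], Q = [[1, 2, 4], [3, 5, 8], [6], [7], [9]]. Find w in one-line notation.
4 7 1 9 8 6 2 5 3

Reverse the RSK construction: for i from n down to 1, find the cell of Q containing i, remove the entry at that cell from P, and reverse-bump it up through P; the value ejected from row 1 is w(i).

Step i=9: Q has 9 at row 5, column 1; remove 9 from row 5 of P and reverse-bump: 9 enters row 4 and ejects 7; 7 enters row 3 and ejects 6; 6 enters row 2 and ejects 5; 5 enters row 1 and ejects 3. So w(9) = 3. P is now [[1, 2, 5], [4, 6, 8], [7], [9]].
Step i=8: Q has 8 at row 2, column 3; remove 8 from row 2 of P and reverse-bump: 8 enters row 1 and ejects 5. So w(8) = 5. P is now [[1, 2, 8], [4, 6], [7], [9]].
Step i=7: Q has 7 at row 4, column 1; remove 9 from row 4 of P and reverse-bump: 9 enters row 3 and ejects 7; 7 enters row 2 and ejects 6; 6 enters row 1 and ejects 2. So w(7) = 2. P is now [[1, 6, 8], [4, 7], [9]].
Step i=6: Q has 6 at row 3, column 1; remove 9 from row 3 of P and reverse-bump: 9 enters row 2 and ejects 7; 7 enters row 1 and ejects 6. So w(6) = 6. P is now [[1, 7, 8], [4, 9]].
Step i=5: Q has 5 at row 2, column 2; remove 9 from row 2 of P and reverse-bump: 9 enters row 1 and ejects 8. So w(5) = 8. P is now [[1, 7, 9], [4]].
Step i=4: Q has 4 at row 1, column 3; remove that cell from P, ejecting 9. So w(4) = 9. P is now [[1, 7], [4]].
Step i=3: Q has 3 at row 2, column 1; remove 4 from row 2 of P and reverse-bump: 4 enters row 1 and ejects 1. So w(3) = 1. P is now [[4, 7]].
Step i=2: Q has 2 at row 1, column 2; remove that cell from P, ejecting 7. So w(2) = 7. P is now [[4]].
Step i=1: Q has 1 at row 1, column 1; remove that cell from P, ejecting 4. So w(1) = 4. P is now [].

So w = 4 7 1 9 8 6 2 5 3.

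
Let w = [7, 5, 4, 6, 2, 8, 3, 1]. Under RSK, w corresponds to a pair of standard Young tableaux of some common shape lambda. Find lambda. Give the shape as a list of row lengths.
[3, 2, 1, 1, 1]

Row-insert each entry into an empty tableau.

After inserting 7: P = [[7]].
After inserting 5: P = [[5], [7]].
After inserting 4: P = [[4], [5], [7]].
After inserting 6: P = [[4, 6], [5], [7]].
After inserting 2: P = [[2, 6], [4], [5], [7]].
After inserting 8: P = [[2, 6, 8], [4], [5], [7]].
After inserting 3: P = [[2, 3, 8], [4, 6], [5], [7]].
After inserting 1: P = [[1, 3, 8], [2, 6], [4], [5], [7]].

The final insertion tableau P = [[1, 3, 8], [2, 6], [4], [5], [7]] has shape [3, 2, 1, 1, 1].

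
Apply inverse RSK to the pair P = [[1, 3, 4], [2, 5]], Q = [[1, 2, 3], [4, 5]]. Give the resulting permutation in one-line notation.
2 3 5 1 4

Reverse RSK: for i = n, n-1, ..., 1, locate i in Q, remove the corresponding corner cell from P, and reverse-bump its entry up through P; the value ejected from row 1 is w(i).

So w = 2 3 5 1 4.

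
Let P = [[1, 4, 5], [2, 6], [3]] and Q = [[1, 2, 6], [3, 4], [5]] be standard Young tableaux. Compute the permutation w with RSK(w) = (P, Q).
Reverse the RSK construction: for i from n down to 1, find the cell of Q containing i, remove the entry at that cell from P, and reverse-bump it up through P; the value ejected from row 1 is w(i).

Step i=6: Q has 6 at row 1, column 3; remove that cell from P, ejecting 5. So w(6) = 5. P is now [[1, 4], [2, 6], [3]].
Step i=5: Q has 5 at row 3, column 1; remove 3 from row 3 of P and reverse-bump: 3 enters row 2 and ejects 2; 2 enters row 1 and ejects 1. So w(5) = 1. P is now [[2, 4], [3, 6]].
Step i=4: Q has 4 at row 2, column 2; remove 6 from row 2 of P and reverse-bump: 6 enters row 1 and ejects 4. So w(4) = 4. P is now [[2, 6], [3]].
Step i=3: Q has 3 at row 2, column 1; remove 3 from row 2 of P and reverse-bump: 3 enters row 1 and ejects 2. So w(3) = 2. P is now [[3, 6]].
Step i=2: Q has 2 at row 1, column 2; remove that cell from P, ejecting 6. So w(2) = 6. P is now [[3]].
Step i=1: Q has 1 at row 1, column 1; remove that cell from P, ejecting 3. So w(1) = 3. P is now [].

So w = 3 6 2 4 1 5.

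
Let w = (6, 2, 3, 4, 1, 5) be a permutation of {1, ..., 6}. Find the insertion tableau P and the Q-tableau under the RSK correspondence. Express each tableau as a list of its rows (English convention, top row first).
Insert each entry of the permutation into P by Schensted row insertion, recording in Q the position of each new cell.

Insert 6: appended to row 1. P = [[6]].
Insert 2: 2 bumps 6 from row 1; 6 starts row 2. P = [[2], [6]].
Insert 3: appended to row 1. P = [[2, 3], [6]].
Insert 4: appended to row 1. P = [[2, 3, 4], [6]].
Insert 1: 1 bumps 2 from row 1; 2 bumps 6 from row 2; 6 starts row 3. P = [[1, 3, 4], [2], [6]].
Insert 5: appended to row 1. P = [[1, 3, 4, 5], [2], [6]].

So P = [[1, 3, 4, 5], [2], [6]], Q = [[1, 3, 4, 6], [2], [5]].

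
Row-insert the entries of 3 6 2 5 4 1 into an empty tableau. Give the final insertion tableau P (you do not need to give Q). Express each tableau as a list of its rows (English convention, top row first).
P = [[1, 4], [2, 5], [3], [6]]

Insert 3: appended to row 1. P = [[3]].
Insert 6: appended to row 1. P = [[3, 6]].
Insert 2: 2 bumps 3 from row 1; 3 starts row 2. P = [[2, 6], [3]].
Insert 5: 5 bumps 6 from row 1; 6 appends to row 2. P = [[2, 5], [3, 6]].
Insert 4: 4 bumps 5 from row 1; 5 bumps 6 from row 2; 6 starts row 3. P = [[2, 4], [3, 5], [6]].
Insert 1: 1 bumps 2 from row 1; 2 bumps 3 from row 2; 3 bumps 6 from row 3; 6 starts row 4. P = [[1, 4], [2, 5], [3], [6]].

So P = [[1, 4], [2, 5], [3], [6]].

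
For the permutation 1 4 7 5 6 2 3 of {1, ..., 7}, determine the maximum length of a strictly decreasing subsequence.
3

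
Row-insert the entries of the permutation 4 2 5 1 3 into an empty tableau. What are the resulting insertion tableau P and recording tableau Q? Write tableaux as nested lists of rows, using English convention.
P = [[1, 3], [2, 5], [4]], Q = [[1, 3], [2, 5], [4]]

Insert each entry of the permutation into P by Schensted row insertion, recording in Q the position of each new cell.

Insert 4: appended to row 1. P = [[4]].
Insert 2: 2 bumps 4 from row 1; 4 starts row 2. P = [[2], [4]].
Insert 5: appended to row 1. P = [[2, 5], [4]].
Insert 1: 1 bumps 2 from row 1; 2 bumps 4 from row 2; 4 starts row 3. P = [[1, 5], [2], [4]].
Insert 3: 3 bumps 5 from row 1; 5 appends to row 2. P = [[1, 3], [2, 5], [4]].

So P = [[1, 3], [2, 5], [4]], Q = [[1, 3], [2, 5], [4]].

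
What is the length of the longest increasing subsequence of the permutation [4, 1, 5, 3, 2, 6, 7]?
4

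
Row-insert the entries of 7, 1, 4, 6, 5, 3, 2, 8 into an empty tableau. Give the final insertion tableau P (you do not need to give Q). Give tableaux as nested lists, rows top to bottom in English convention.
P = [[1, 2, 5, 8], [3], [4], [6], [7]]

Insert 7: appended to row 1. P = [[7]].
Insert 1: 1 bumps 7 from row 1; 7 starts row 2. P = [[1], [7]].
Insert 4: appended to row 1. P = [[1, 4], [7]].
Insert 6: appended to row 1. P = [[1, 4, 6], [7]].
Insert 5: 5 bumps 6 from row 1; 6 bumps 7 from row 2; 7 starts row 3. P = [[1, 4, 5], [6], [7]].
Insert 3: 3 bumps 4 from row 1; 4 bumps 6 from row 2; 6 bumps 7 from row 3; 7 starts row 4. P = [[1, 3, 5], [4], [6], [7]].
Insert 2: 2 bumps 3 from row 1; 3 bumps 4 from row 2; 4 bumps 6 from row 3; 6 bumps 7 from row 4; 7 starts row 5. P = [[1, 2, 5], [3], [4], [6], [7]].
Insert 8: appended to row 1. P = [[1, 2, 5, 8], [3], [4], [6], [7]].

So P = [[1, 2, 5, 8], [3], [4], [6], [7]].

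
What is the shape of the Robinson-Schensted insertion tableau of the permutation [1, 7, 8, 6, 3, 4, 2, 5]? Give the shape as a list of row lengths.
Row-insert each entry into an empty tableau.

After inserting 1: P = [[1]].
After inserting 7: P = [[1, 7]].
After inserting 8: P = [[1, 7, 8]].
After inserting 6: P = [[1, 6, 8], [7]].
After inserting 3: P = [[1, 3, 8], [6], [7]].
After inserting 4: P = [[1, 3, 4], [6, 8], [7]].
After inserting 2: P = [[1, 2, 4], [3, 8], [6], [7]].
After inserting 5: P = [[1, 2, 4, 5], [3, 8], [6], [7]].

The final insertion tableau P = [[1, 2, 4, 5], [3, 8], [6], [7]] has shape [4, 2, 1, 1].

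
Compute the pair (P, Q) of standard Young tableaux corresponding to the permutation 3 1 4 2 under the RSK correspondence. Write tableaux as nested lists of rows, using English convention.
P = [[1, 2], [3, 4]], Q = [[1, 3], [2, 4]]

Insert each entry of the permutation into P by Schensted row insertion, recording in Q the position of each new cell.

Insert 3: appended to row 1. P = [[3]], Q = [[1]].
Insert 1: 1 bumps 3 from row 1; 3 starts row 2. P = [[1], [3]], Q = [[1], [2]].
Insert 4: appended to row 1. P = [[1, 4], [3]], Q = [[1, 3], [2]].
Insert 2: 2 bumps 4 from row 1; 4 appends to row 2. P = [[1, 2], [3, 4]], Q = [[1, 3], [2, 4]].

So P = [[1, 2], [3, 4]], Q = [[1, 3], [2, 4]].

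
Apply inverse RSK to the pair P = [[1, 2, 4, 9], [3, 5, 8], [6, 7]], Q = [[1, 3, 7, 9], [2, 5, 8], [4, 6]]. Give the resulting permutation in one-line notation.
6 3 7 1 5 2 8 4 9

Reverse the RSK construction: for i from n down to 1, find the cell of Q containing i, remove the entry at that cell from P, and reverse-bump it up through P; the value ejected from row 1 is w(i).

Step i=9: Q has 9 at row 1, column 4; remove that cell from P, ejecting 9. So w(9) = 9. P is now [[1, 2, 4], [3, 5, 8], [6, 7]].
Step i=8: Q has 8 at row 2, column 3; remove 8 from row 2 of P and reverse-bump: 8 enters row 1 and ejects 4. So w(8) = 4. P is now [[1, 2, 8], [3, 5], [6, 7]].
Step i=7: Q has 7 at row 1, column 3; remove that cell from P, ejecting 8. So w(7) = 8. P is now [[1, 2], [3, 5], [6, 7]].
Step i=6: Q has 6 at row 3, column 2; remove 7 from row 3 of P and reverse-bump: 7 enters row 2 and ejects 5; 5 enters row 1 and ejects 2. So w(6) = 2. P is now [[1, 5], [3, 7], [6]].
Step i=5: Q has 5 at row 2, column 2; remove 7 from row 2 of P and reverse-bump: 7 enters row 1 and ejects 5. So w(5) = 5. P is now [[1, 7], [3], [6]].
Step i=4: Q has 4 at row 3, column 1; remove 6 from row 3 of P and reverse-bump: 6 enters row 2 and ejects 3; 3 enters row 1 and ejects 1. So w(4) = 1. P is now [[3, 7], [6]].
Step i=3: Q has 3 at row 1, column 2; remove that cell from P, ejecting 7. So w(3) = 7. P is now [[3], [6]].
Step i=2: Q has 2 at row 2, column 1; remove 6 from row 2 of P and reverse-bump: 6 enters row 1 and ejects 3. So w(2) = 3. P is now [[6]].
Step i=1: Q has 1 at row 1, column 1; remove that cell from P, ejecting 6. So w(1) = 6. P is now [].

So w = 6 3 7 1 5 2 8 4 9.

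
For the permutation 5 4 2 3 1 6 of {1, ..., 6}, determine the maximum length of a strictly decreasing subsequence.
4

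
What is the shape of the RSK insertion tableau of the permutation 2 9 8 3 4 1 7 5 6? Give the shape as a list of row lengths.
[5, 2, 1, 1]

Row-insert each entry into an empty tableau.

After inserting 2: P = [[2]].
After inserting 9: P = [[2, 9]].
After inserting 8: P = [[2, 8], [9]].
After inserting 3: P = [[2, 3], [8], [9]].
After inserting 4: P = [[2, 3, 4], [8], [9]].
After inserting 1: P = [[1, 3, 4], [2], [8], [9]].
After inserting 7: P = [[1, 3, 4, 7], [2], [8], [9]].
After inserting 5: P = [[1, 3, 4, 5], [2, 7], [8], [9]].
After inserting 6: P = [[1, 3, 4, 5, 6], [2, 7], [8], [9]].

The final insertion tableau P = [[1, 3, 4, 5, 6], [2, 7], [8], [9]] has shape [5, 2, 1, 1].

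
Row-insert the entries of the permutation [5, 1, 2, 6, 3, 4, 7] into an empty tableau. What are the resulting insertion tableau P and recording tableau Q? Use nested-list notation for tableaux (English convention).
Insert each entry of the permutation into P by Schensted row insertion, recording in Q the position of each new cell.

Insert 5: appended to row 1. P = [[5]].
Insert 1: 1 bumps 5 from row 1; 5 starts row 2. P = [[1], [5]].
Insert 2: appended to row 1. P = [[1, 2], [5]].
Insert 6: appended to row 1. P = [[1, 2, 6], [5]].
Insert 3: 3 bumps 6 from row 1; 6 appends to row 2. P = [[1, 2, 3], [5, 6]].
Insert 4: appended to row 1. P = [[1, 2, 3, 4], [5, 6]].
Insert 7: appended to row 1. P = [[1, 2, 3, 4, 7], [5, 6]].

So P = [[1, 2, 3, 4, 7], [5, 6]], Q = [[1, 3, 4, 6, 7], [2, 5]].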